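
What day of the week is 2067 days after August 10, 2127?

Tuesday

First find the weekday of Aug 10, 2127. Doomsday rule: the anchor day for the 2100s is Sunday. For year 27: 27÷12 = 2 r 3, and 3÷4 = 0, so 2+3+0 = 5.
Sunday + 5 ≡ Friday — that's 2127's doomsday.
In August the doomsday date is Aug 8.
Aug 10 is 2 days after Aug 8; 2 mod 7 = 2, so Friday + 2 = Sunday.
2067 mod 7 = 2, so 2067 days after a Sunday is Sunday + 2 = Tuesday.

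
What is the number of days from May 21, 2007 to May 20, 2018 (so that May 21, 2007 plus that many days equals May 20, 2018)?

May 21, 2007 → May 21, 2008: 366 days (Feb 29, 2008 is in that span).
May 21, 2008 → May 21, 2009: 365 days.
May 21, 2009 → May 21, 2010: 365 days.
May 21, 2010 → May 21, 2011: 365 days.
May 21, 2011 → May 21, 2012: 366 days (Feb 29, 2012 is in that span).
May 21, 2012 → May 21, 2013: 365 days.
May 21, 2013 → May 21, 2014: 365 days.
May 21, 2014 → May 21, 2015: 365 days.
May 21, 2015 → May 21, 2016: 366 days (Feb 29, 2016 is in that span).
May 21, 2016 → May 21, 2017: 365 days.
May 21, 2017 → Jun 21, 2017: 31 days (May has 31).
Jun 21, 2017 → Jul 21, 2017: 30 days (June has 30).
Jul 21, 2017 → Aug 21, 2017: 31 days (July has 31).
Aug 21, 2017 → Sep 21, 2017: 31 days (August has 31).
Sep 21, 2017 → Oct 21, 2017: 30 days (September has 30).
Oct 21, 2017 → Nov 21, 2017: 31 days (October has 31).
Nov 21, 2017 → Dec 21, 2017: 30 days (November has 30).
Dec 21, 2017 → Jan 21, 2018: 31 days (December has 31).
Jan 21, 2018 → Feb 21, 2018: 31 days (January has 31).
Feb 21, 2018 → Mar 21, 2018: 28 days (February has 28).
Mar 21, 2018 → Apr 21, 2018: 31 days (March has 31).
Apr 21, 2018 → May 20, 2018: 29 days.
Total: 4017 days.

4017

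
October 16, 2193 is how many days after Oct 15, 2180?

Oct 15, 2180 → Oct 15, 2181: 365 days.
Oct 15, 2181 → Oct 15, 2182: 365 days.
Oct 15, 2182 → Oct 15, 2183: 365 days.
Oct 15, 2183 → Oct 15, 2184: 366 days (Feb 29, 2184 is in that span).
Oct 15, 2184 → Oct 15, 2185: 365 days.
Oct 15, 2185 → Oct 15, 2186: 365 days.
Oct 15, 2186 → Oct 15, 2187: 365 days.
Oct 15, 2187 → Oct 15, 2188: 366 days (Feb 29, 2188 is in that span).
Oct 15, 2188 → Oct 15, 2189: 365 days.
Oct 15, 2189 → Oct 15, 2190: 365 days.
Oct 15, 2190 → Oct 15, 2191: 365 days.
Oct 15, 2191 → Oct 15, 2192: 366 days (Feb 29, 2192 is in that span).
Oct 15, 2192 → Nov 15, 2192: 31 days (October has 31).
Nov 15, 2192 → Dec 15, 2192: 30 days (November has 30).
Dec 15, 2192 → Jan 15, 2193: 31 days (December has 31).
Jan 15, 2193 → Feb 15, 2193: 31 days (January has 31).
Feb 15, 2193 → Mar 15, 2193: 28 days (February has 28).
Mar 15, 2193 → Apr 15, 2193: 31 days (March has 31).
Apr 15, 2193 → May 15, 2193: 30 days (April has 30).
May 15, 2193 → Jun 15, 2193: 31 days (May has 31).
Jun 15, 2193 → Jul 15, 2193: 30 days (June has 30).
Jul 15, 2193 → Aug 15, 2193: 31 days (July has 31).
Aug 15, 2193 → Sep 15, 2193: 31 days (August has 31).
Sep 15, 2193 → Oct 15, 2193: 30 days (September has 30).
Oct 15, 2193 → Oct 16, 2193: 1 days.
Total: 4749 days.

4749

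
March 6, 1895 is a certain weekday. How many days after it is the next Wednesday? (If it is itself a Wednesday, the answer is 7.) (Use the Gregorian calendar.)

7

Mar 6, 1895 is a Wednesday.
From Wednesday to the next Wednesday is 7 days.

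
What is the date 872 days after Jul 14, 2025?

December 3, 2027

+365 (one year) → Jul 14, 2026 (507 left).
+365 (one year) → Jul 14, 2027 (142 left).
Jul has 31 days: +18 → Aug 1, 2027 (124 left).
Aug has 31 days: +31 → Sep 1, 2027 (93 left).
Sep has 30 days: +30 → Oct 1, 2027 (63 left).
Oct has 31 days: +31 → Nov 1, 2027 (32 left).
Nov has 30 days: +30 → Dec 1, 2027 (2 left).
+2 → Dec 3, 2027.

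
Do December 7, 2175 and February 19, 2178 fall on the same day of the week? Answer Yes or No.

From Dec 7, 2175 to Feb 19, 2178 is 805 days.
805 mod 7 = 0, so they are the same weekday.
(Dec 7, 2175 is a Thursday; Feb 19, 2178 is a Thursday.)

Yes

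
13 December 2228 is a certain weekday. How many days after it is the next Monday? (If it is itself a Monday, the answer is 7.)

Dec 13, 2228 is a Saturday.
From Saturday to the next Monday is 2 days.

2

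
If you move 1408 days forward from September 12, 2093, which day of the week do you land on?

Sunday

Sep 12, 2093 is a Saturday.
1408 mod 7 = 1, so 1408 days after a Saturday is Saturday + 1 = Sunday.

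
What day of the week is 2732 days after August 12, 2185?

Sunday

First find the weekday of Aug 12, 2185. Doomsday rule: the anchor day for the 2100s is Sunday. For year 85: 85÷12 = 7 r 1, and 1÷4 = 0, so 7+1+0 = 8.
Sunday + 8 ≡ Monday — that's 2185's doomsday.
In August the doomsday date is Aug 8.
Aug 12 is 4 days after Aug 8; 4 mod 7 = 4, so Monday + 4 = Friday.
2732 mod 7 = 2, so 2732 days after a Friday is Friday + 2 = Sunday.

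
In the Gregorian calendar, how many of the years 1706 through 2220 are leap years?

Multiples of 4 in [1706,2220]: 129.
Of those, multiples of 100: 5 (not leap unless ÷400).
Multiples of 400: 1.
Leap years = 129 − 5 + 1 = 125.

125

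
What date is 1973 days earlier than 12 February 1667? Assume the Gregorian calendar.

−365 (one year) → Feb 12, 1666 (1608 left).
−365 (one year) → Feb 12, 1665 (1243 left).
−366 (one year; includes Feb 29, 1664) → Feb 12, 1664 (877 left).
−365 (one year) → Feb 12, 1663 (512 left).
−365 (one year) → Feb 12, 1662 (147 left).
−12 → Jan 31, 1662 (end of Jan, 31 days; 135 left).
−31 → Dec 31, 1661 (end of Dec, 31 days; 104 left).
−31 → Nov 30, 1661 (end of Nov, 30 days; 73 left).
−30 → Oct 31, 1661 (end of Oct, 31 days; 43 left).
−31 → Sep 30, 1661 (end of Sep, 30 days; 12 left).
−12 → Sep 18, 1661.

September 18, 1661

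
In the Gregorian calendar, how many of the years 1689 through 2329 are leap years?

154

Multiples of 4 in [1689,2329]: 160.
Of those, multiples of 100: 7 (not leap unless ÷400).
Multiples of 400: 1.
Leap years = 160 − 7 + 1 = 154.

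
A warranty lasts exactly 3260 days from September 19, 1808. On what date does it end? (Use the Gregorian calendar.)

+365 (one year) → Sep 19, 1809 (2895 left).
+365 (one year) → Sep 19, 1810 (2530 left).
+365 (one year) → Sep 19, 1811 (2165 left).
+366 (one year; includes Feb 29, 1812) → Sep 19, 1812 (1799 left).
+365 (one year) → Sep 19, 1813 (1434 left).
+365 (one year) → Sep 19, 1814 (1069 left).
+365 (one year) → Sep 19, 1815 (704 left).
+366 (one year; includes Feb 29, 1816) → Sep 19, 1816 (338 left).
Sep has 30 days: +12 → Oct 1, 1816 (326 left).
Oct has 31 days: +31 → Nov 1, 1816 (295 left).
Nov has 30 days: +30 → Dec 1, 1816 (265 left).
Dec has 31 days: +31 → Jan 1, 1817 (234 left).
Jan has 31 days: +31 → Feb 1, 1817 (203 left).
Feb has 28 days: +28 → Mar 1, 1817 (175 left).
Mar has 31 days: +31 → Apr 1, 1817 (144 left).
Apr has 30 days: +30 → May 1, 1817 (114 left).
May has 31 days: +31 → Jun 1, 1817 (83 left).
Jun has 30 days: +30 → Jul 1, 1817 (53 left).
Jul has 31 days: +31 → Aug 1, 1817 (22 left).
+22 → Aug 23, 1817.

August 23, 1817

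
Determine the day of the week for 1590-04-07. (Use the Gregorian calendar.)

Doomsday rule: the anchor day for the 1500s is Wednesday. For year 90: 90÷12 = 7 r 6, and 6÷4 = 1, so 7+6+1 = 14.
Wednesday + 14 ≡ Wednesday — that's 1590's doomsday.
In April the doomsday date is Apr 4.
Apr 7 is 3 days after Apr 4; 3 mod 7 = 3, so Wednesday + 3 = Saturday.

Saturday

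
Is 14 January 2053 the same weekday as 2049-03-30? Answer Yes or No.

Yes

From Mar 30, 2049 to Jan 14, 2053 is 1386 days.
1386 mod 7 = 0, so they are the same weekday.
(Mar 30, 2049 is a Tuesday; Jan 14, 2053 is a Tuesday.)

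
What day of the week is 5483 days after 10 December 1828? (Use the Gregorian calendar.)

First find the weekday of Dec 10, 1828. Doomsday rule: the anchor day for the 1800s is Friday. For year 28: 28÷12 = 2 r 4, and 4÷4 = 1, so 2+4+1 = 7.
Friday + 7 ≡ Friday — that's 1828's doomsday.
In December the doomsday date is Dec 12.
Dec 10 is 2 days before Dec 12; 2 mod 7 = 2, so Friday − 2 = Wednesday.
5483 mod 7 = 2, so 5483 days after a Wednesday is Wednesday + 2 = Friday.

Friday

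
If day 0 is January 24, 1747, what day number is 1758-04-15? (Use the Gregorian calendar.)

Jan 24, 1747 → Jan 24, 1748: 365 days.
Jan 24, 1748 → Jan 24, 1749: 366 days (Feb 29, 1748 is in that span).
Jan 24, 1749 → Jan 24, 1750: 365 days.
Jan 24, 1750 → Jan 24, 1751: 365 days.
Jan 24, 1751 → Jan 24, 1752: 365 days.
Jan 24, 1752 → Jan 24, 1753: 366 days (Feb 29, 1752 is in that span).
Jan 24, 1753 → Jan 24, 1754: 365 days.
Jan 24, 1754 → Jan 24, 1755: 365 days.
Jan 24, 1755 → Jan 24, 1756: 365 days.
Jan 24, 1756 → Jan 24, 1757: 366 days (Feb 29, 1756 is in that span).
Jan 24, 1757 → Jan 24, 1758: 365 days.
Jan 24, 1758 → Feb 24, 1758: 31 days (January has 31).
Feb 24, 1758 → Mar 24, 1758: 28 days (February has 28).
Mar 24, 1758 → Apr 15, 1758: 22 days.
Total: 4099 days.

4099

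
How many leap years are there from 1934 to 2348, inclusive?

101

Multiples of 4 in [1934,2348]: 104.
Of those, multiples of 100: 4 (not leap unless ÷400).
Multiples of 400: 1.
Leap years = 104 − 4 + 1 = 101.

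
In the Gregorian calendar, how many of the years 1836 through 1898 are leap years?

Multiples of 4 in [1836,1898]: 16.
Of those, multiples of 100: 0 (not leap unless ÷400).
Multiples of 400: 0.
Leap years = 16 − 0 + 0 = 16.

16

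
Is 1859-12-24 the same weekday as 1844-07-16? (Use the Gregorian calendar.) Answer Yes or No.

From Jul 16, 1844 to Dec 24, 1859 is 5639 days.
5639 mod 7 = 4, so they are different weekdays.
(Jul 16, 1844 is a Tuesday; Dec 24, 1859 is a Saturday.)

No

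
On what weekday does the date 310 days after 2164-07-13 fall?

Sunday

Jul 13, 2164 is a Friday.
310 mod 7 = 2, so 310 days after a Friday is Friday + 2 = Sunday.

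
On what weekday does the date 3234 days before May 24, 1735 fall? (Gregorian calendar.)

May 24, 1735 is a Tuesday.
3234 mod 7 = 0, so 3234 days before a Tuesday is Tuesday − 0 = Tuesday.

Tuesday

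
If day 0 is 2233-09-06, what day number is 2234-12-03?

Sep 6, 2233 → Sep 6, 2234: 365 days.
Sep 6, 2234 → Oct 6, 2234: 30 days (September has 30).
Oct 6, 2234 → Nov 6, 2234: 31 days (October has 31).
Nov 6, 2234 → Dec 3, 2234: 27 days.
Total: 453 days.

453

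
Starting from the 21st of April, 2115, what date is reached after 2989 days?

+366 (one year; includes Feb 29, 2116) → Apr 21, 2116 (2623 left).
+365 (one year) → Apr 21, 2117 (2258 left).
+365 (one year) → Apr 21, 2118 (1893 left).
+365 (one year) → Apr 21, 2119 (1528 left).
+366 (one year; includes Feb 29, 2120) → Apr 21, 2120 (1162 left).
+365 (one year) → Apr 21, 2121 (797 left).
+365 (one year) → Apr 21, 2122 (432 left).
+365 (one year) → Apr 21, 2123 (67 left).
Apr has 30 days: +10 → May 1, 2123 (57 left).
May has 31 days: +31 → Jun 1, 2123 (26 left).
+26 → Jun 27, 2123.

June 27, 2123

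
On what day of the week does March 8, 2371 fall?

Monday

Doomsday rule: the anchor day for the 2300s is Wednesday. For year 71: 71÷12 = 5 r 11, and 11÷4 = 2, so 5+11+2 = 18.
Wednesday + 18 ≡ Sunday — that's 2371's doomsday.
In March the doomsday date is Mar 14.
Mar 8 is 6 days before Mar 14; 6 mod 7 = 6, so Sunday − 6 = Monday.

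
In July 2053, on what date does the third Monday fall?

July 21, 2053

July 1, 2053 is a Tuesday.
The first Monday is therefore July 7 (6 days later).
The third Monday is 7 + 2×7 = July 21.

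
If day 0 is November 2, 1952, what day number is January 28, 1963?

Nov 2, 1952 → Nov 2, 1953: 365 days.
Nov 2, 1953 → Nov 2, 1954: 365 days.
Nov 2, 1954 → Nov 2, 1955: 365 days.
Nov 2, 1955 → Nov 2, 1956: 366 days (Feb 29, 1956 is in that span).
Nov 2, 1956 → Nov 2, 1957: 365 days.
Nov 2, 1957 → Nov 2, 1958: 365 days.
Nov 2, 1958 → Nov 2, 1959: 365 days.
Nov 2, 1959 → Nov 2, 1960: 366 days (Feb 29, 1960 is in that span).
Nov 2, 1960 → Nov 2, 1961: 365 days.
Nov 2, 1961 → Nov 2, 1962: 365 days.
Nov 2, 1962 → Dec 2, 1962: 30 days (November has 30).
Dec 2, 1962 → Jan 2, 1963: 31 days (December has 31).
Jan 2, 1963 → Jan 28, 1963: 26 days.
Total: 3739 days.

3739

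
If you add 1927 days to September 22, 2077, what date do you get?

January 1, 2083

+365 (one year) → Sep 22, 2078 (1562 left).
+365 (one year) → Sep 22, 2079 (1197 left).
+366 (one year; includes Feb 29, 2080) → Sep 22, 2080 (831 left).
+365 (one year) → Sep 22, 2081 (466 left).
+365 (one year) → Sep 22, 2082 (101 left).
Sep has 30 days: +9 → Oct 1, 2082 (92 left).
Oct has 31 days: +31 → Nov 1, 2082 (61 left).
Nov has 30 days: +30 → Dec 1, 2082 (31 left).
Dec has 31 days: +31 → Jan 1, 2083 (0 left).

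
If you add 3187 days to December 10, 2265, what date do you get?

+365 (one year) → Dec 10, 2266 (2822 left).
+365 (one year) → Dec 10, 2267 (2457 left).
+366 (one year; includes Feb 29, 2268) → Dec 10, 2268 (2091 left).
+365 (one year) → Dec 10, 2269 (1726 left).
+365 (one year) → Dec 10, 2270 (1361 left).
+365 (one year) → Dec 10, 2271 (996 left).
+366 (one year; includes Feb 29, 2272) → Dec 10, 2272 (630 left).
+365 (one year) → Dec 10, 2273 (265 left).
Dec has 31 days: +22 → Jan 1, 2274 (243 left).
Jan has 31 days: +31 → Feb 1, 2274 (212 left).
Feb has 28 days: +28 → Mar 1, 2274 (184 left).
Mar has 31 days: +31 → Apr 1, 2274 (153 left).
Apr has 30 days: +30 → May 1, 2274 (123 left).
May has 31 days: +31 → Jun 1, 2274 (92 left).
Jun has 30 days: +30 → Jul 1, 2274 (62 left).
Jul has 31 days: +31 → Aug 1, 2274 (31 left).
Aug has 31 days: +31 → Sep 1, 2274 (0 left).

September 1, 2274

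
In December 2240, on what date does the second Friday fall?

December 11, 2240

December 1, 2240 is a Tuesday.
The first Friday is therefore December 4 (3 days later).
The second Friday is 4 + 1×7 = December 11.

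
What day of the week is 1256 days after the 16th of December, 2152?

First find the weekday of Dec 16, 2152. Doomsday rule: the anchor day for the 2100s is Sunday. For year 52: 52÷12 = 4 r 4, and 4÷4 = 1, so 4+4+1 = 9.
Sunday + 9 ≡ Tuesday — that's 2152's doomsday.
In December the doomsday date is Dec 12.
Dec 16 is 4 days after Dec 12; 4 mod 7 = 4, so Tuesday + 4 = Saturday.
1256 mod 7 = 3, so 1256 days after a Saturday is Saturday + 3 = Tuesday.

Tuesday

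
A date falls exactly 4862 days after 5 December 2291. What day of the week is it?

Wednesday

First find the weekday of Dec 5, 2291. Doomsday rule: the anchor day for the 2200s is Friday. For year 91: 91÷12 = 7 r 7, and 7÷4 = 1, so 7+7+1 = 15.
Friday + 15 ≡ Saturday — that's 2291's doomsday.
In December the doomsday date is Dec 12.
Dec 5 is 7 days before Dec 12; 7 mod 7 = 0, so Saturday − 0 = Saturday.
4862 mod 7 = 4, so 4862 days after a Saturday is Saturday + 4 = Wednesday.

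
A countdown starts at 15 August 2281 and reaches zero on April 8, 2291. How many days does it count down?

3523

Aug 15, 2281 → Aug 15, 2282: 365 days.
Aug 15, 2282 → Aug 15, 2283: 365 days.
Aug 15, 2283 → Aug 15, 2284: 366 days (Feb 29, 2284 is in that span).
Aug 15, 2284 → Aug 15, 2285: 365 days.
Aug 15, 2285 → Aug 15, 2286: 365 days.
Aug 15, 2286 → Aug 15, 2287: 365 days.
Aug 15, 2287 → Aug 15, 2288: 366 days (Feb 29, 2288 is in that span).
Aug 15, 2288 → Aug 15, 2289: 365 days.
Aug 15, 2289 → Aug 15, 2290: 365 days.
Aug 15, 2290 → Sep 15, 2290: 31 days (August has 31).
Sep 15, 2290 → Oct 15, 2290: 30 days (September has 30).
Oct 15, 2290 → Nov 15, 2290: 31 days (October has 31).
Nov 15, 2290 → Dec 15, 2290: 30 days (November has 30).
Dec 15, 2290 → Jan 15, 2291: 31 days (December has 31).
Jan 15, 2291 → Feb 15, 2291: 31 days (January has 31).
Feb 15, 2291 → Mar 15, 2291: 28 days (February has 28).
Mar 15, 2291 → Apr 8, 2291: 24 days.
Total: 3523 days.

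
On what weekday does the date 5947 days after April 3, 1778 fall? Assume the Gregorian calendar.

First find the weekday of Apr 3, 1778. Doomsday rule: the anchor day for the 1700s is Sunday. For year 78: 78÷12 = 6 r 6, and 6÷4 = 1, so 6+6+1 = 13.
Sunday + 13 ≡ Saturday — that's 1778's doomsday.
In April the doomsday date is Apr 4.
Apr 3 is 1 day before Apr 4; 1 mod 7 = 1, so Saturday − 1 = Friday.
5947 mod 7 = 4, so 5947 days after a Friday is Friday + 4 = Tuesday.

Tuesday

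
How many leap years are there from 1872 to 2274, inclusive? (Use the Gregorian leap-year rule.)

Multiples of 4 in [1872,2274]: 101.
Of those, multiples of 100: 4 (not leap unless ÷400).
Multiples of 400: 1.
Leap years = 101 − 4 + 1 = 98.

98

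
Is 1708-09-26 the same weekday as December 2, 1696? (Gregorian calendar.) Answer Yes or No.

From Dec 2, 1696 to Sep 26, 1708 is 4315 days.
4315 mod 7 = 3, so they are different weekdays.
(Dec 2, 1696 is a Sunday; Sep 26, 1708 is a Wednesday.)

No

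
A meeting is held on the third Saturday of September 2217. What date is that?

September 1, 2217 is a Monday.
The first Saturday is therefore September 6 (5 days later).
The third Saturday is 6 + 2×7 = September 20.

September 20, 2217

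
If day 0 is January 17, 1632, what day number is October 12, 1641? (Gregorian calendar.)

Jan 17, 1632 → Jan 17, 1633: 366 days (Feb 29, 1632 is in that span).
Jan 17, 1633 → Jan 17, 1634: 365 days.
Jan 17, 1634 → Jan 17, 1635: 365 days.
Jan 17, 1635 → Jan 17, 1636: 365 days.
Jan 17, 1636 → Jan 17, 1637: 366 days (Feb 29, 1636 is in that span).
Jan 17, 1637 → Jan 17, 1638: 365 days.
Jan 17, 1638 → Jan 17, 1639: 365 days.
Jan 17, 1639 → Jan 17, 1640: 365 days.
Jan 17, 1640 → Jan 17, 1641: 366 days (Feb 29, 1640 is in that span).
Jan 17, 1641 → Feb 17, 1641: 31 days (January has 31).
Feb 17, 1641 → Mar 17, 1641: 28 days (February has 28).
Mar 17, 1641 → Apr 17, 1641: 31 days (March has 31).
Apr 17, 1641 → May 17, 1641: 30 days (April has 30).
May 17, 1641 → Jun 17, 1641: 31 days (May has 31).
Jun 17, 1641 → Jul 17, 1641: 30 days (June has 30).
Jul 17, 1641 → Aug 17, 1641: 31 days (July has 31).
Aug 17, 1641 → Sep 17, 1641: 31 days (August has 31).
Sep 17, 1641 → Oct 12, 1641: 25 days.
Total: 3556 days.

3556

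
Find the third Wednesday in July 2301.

July 17, 2301

July 1, 2301 is a Monday.
The first Wednesday is therefore July 3 (2 days later).
The third Wednesday is 3 + 2×7 = July 17.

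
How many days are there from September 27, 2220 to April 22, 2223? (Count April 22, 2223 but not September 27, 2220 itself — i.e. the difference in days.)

937

Sep 27, 2220 → Sep 27, 2221: 365 days.
Sep 27, 2221 → Sep 27, 2222: 365 days.
Sep 27, 2222 → Oct 27, 2222: 30 days (September has 30).
Oct 27, 2222 → Nov 27, 2222: 31 days (October has 31).
Nov 27, 2222 → Dec 27, 2222: 30 days (November has 30).
Dec 27, 2222 → Jan 27, 2223: 31 days (December has 31).
Jan 27, 2223 → Feb 27, 2223: 31 days (January has 31).
Feb 27, 2223 → Mar 27, 2223: 28 days (February has 28).
Mar 27, 2223 → Apr 22, 2223: 26 days.
Total: 937 days.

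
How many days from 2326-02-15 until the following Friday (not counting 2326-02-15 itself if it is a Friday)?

4

Feb 15, 2326 is a Monday.
From Monday to the next Friday is 4 days.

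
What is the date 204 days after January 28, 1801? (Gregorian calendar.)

August 20, 1801

Jan has 31 days: +4 → Feb 1, 1801 (200 left).
Feb has 28 days: +28 → Mar 1, 1801 (172 left).
Mar has 31 days: +31 → Apr 1, 1801 (141 left).
Apr has 30 days: +30 → May 1, 1801 (111 left).
May has 31 days: +31 → Jun 1, 1801 (80 left).
Jun has 30 days: +30 → Jul 1, 1801 (50 left).
Jul has 31 days: +31 → Aug 1, 1801 (19 left).
+19 → Aug 20, 1801.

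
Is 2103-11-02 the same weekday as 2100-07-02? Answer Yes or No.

Yes

From Jul 2, 2100 to Nov 2, 2103 is 1218 days.
1218 mod 7 = 0, so they are the same weekday.
(Jul 2, 2100 is a Friday; Nov 2, 2103 is a Friday.)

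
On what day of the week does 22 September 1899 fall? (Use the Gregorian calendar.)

Doomsday rule: the anchor day for the 1800s is Friday. For year 99: 99÷12 = 8 r 3, and 3÷4 = 0, so 8+3+0 = 11.
Friday + 11 ≡ Tuesday — that's 1899's doomsday.
In September the doomsday date is Sep 5.
Sep 22 is 17 days after Sep 5; 17 mod 7 = 3, so Tuesday + 3 = Friday.

Friday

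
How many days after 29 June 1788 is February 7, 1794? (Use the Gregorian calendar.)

Jun 29, 1788 → Jun 29, 1789: 365 days.
Jun 29, 1789 → Jun 29, 1790: 365 days.
Jun 29, 1790 → Jun 29, 1791: 365 days.
Jun 29, 1791 → Jun 29, 1792: 366 days (Feb 29, 1792 is in that span).
Jun 29, 1792 → Jun 29, 1793: 365 days.
Jun 29, 1793 → Jul 29, 1793: 30 days (June has 30).
Jul 29, 1793 → Aug 29, 1793: 31 days (July has 31).
Aug 29, 1793 → Sep 29, 1793: 31 days (August has 31).
Sep 29, 1793 → Oct 29, 1793: 30 days (September has 30).
Oct 29, 1793 → Nov 29, 1793: 31 days (October has 31).
Nov 29, 1793 → Dec 29, 1793: 30 days (November has 30).
Dec 29, 1793 → Jan 29, 1794: 31 days (December has 31).
Jan 29, 1794 → Feb 7, 1794: 9 days.
Total: 2049 days.

2049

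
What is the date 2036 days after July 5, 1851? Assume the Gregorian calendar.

January 30, 1857

+366 (one year; includes Feb 29, 1852) → Jul 5, 1852 (1670 left).
+365 (one year) → Jul 5, 1853 (1305 left).
+365 (one year) → Jul 5, 1854 (940 left).
+365 (one year) → Jul 5, 1855 (575 left).
+366 (one year; includes Feb 29, 1856) → Jul 5, 1856 (209 left).
Jul has 31 days: +27 → Aug 1, 1856 (182 left).
Aug has 31 days: +31 → Sep 1, 1856 (151 left).
Sep has 30 days: +30 → Oct 1, 1856 (121 left).
Oct has 31 days: +31 → Nov 1, 1856 (90 left).
Nov has 30 days: +30 → Dec 1, 1856 (60 left).
Dec has 31 days: +31 → Jan 1, 1857 (29 left).
+29 → Jan 30, 1857.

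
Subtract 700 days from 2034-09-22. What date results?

October 22, 2032

−365 (one year) → Sep 22, 2033 (335 left).
−22 → Aug 31, 2033 (end of Aug, 31 days; 313 left).
−31 → Jul 31, 2033 (end of Jul, 31 days; 282 left).
−31 → Jun 30, 2033 (end of Jun, 30 days; 251 left).
−30 → May 31, 2033 (end of May, 31 days; 221 left).
−31 → Apr 30, 2033 (end of Apr, 30 days; 190 left).
−30 → Mar 31, 2033 (end of Mar, 31 days; 160 left).
−31 → Feb 28, 2033 (end of Feb, 28 days; 129 left).
−28 → Jan 31, 2033 (end of Jan, 31 days; 101 left).
−31 → Dec 31, 2032 (end of Dec, 31 days; 70 left).
−31 → Nov 30, 2032 (end of Nov, 30 days; 39 left).
−30 → Oct 31, 2032 (end of Oct, 31 days; 9 left).
−9 → Oct 22, 2032.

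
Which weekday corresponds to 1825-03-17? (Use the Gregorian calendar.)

Doomsday rule: the anchor day for the 1800s is Friday. For year 25: 25÷12 = 2 r 1, and 1÷4 = 0, so 2+1+0 = 3.
Friday + 3 ≡ Monday — that's 1825's doomsday.
In March the doomsday date is Mar 14.
Mar 17 is 3 days after Mar 14; 3 mod 7 = 3, so Monday + 3 = Thursday.

Thursday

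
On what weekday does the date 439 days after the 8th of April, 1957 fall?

Saturday

Apr 8, 1957 is a Monday.
439 mod 7 = 5, so 439 days after a Monday is Monday + 5 = Saturday.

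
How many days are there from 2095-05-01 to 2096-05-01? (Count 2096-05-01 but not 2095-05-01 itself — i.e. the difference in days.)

May 1, 2095 → Jun 1, 2095: 31 days (May has 31).
Jun 1, 2095 → Jul 1, 2095: 30 days (June has 30).
Jul 1, 2095 → Aug 1, 2095: 31 days (July has 31).
Aug 1, 2095 → Sep 1, 2095: 31 days (August has 31).
Sep 1, 2095 → Oct 1, 2095: 30 days (September has 30).
Oct 1, 2095 → Nov 1, 2095: 31 days (October has 31).
Nov 1, 2095 → Dec 1, 2095: 30 days (November has 30).
Dec 1, 2095 → Jan 1, 2096: 31 days (December has 31).
Jan 1, 2096 → Feb 1, 2096: 31 days (January has 31).
Feb 1, 2096 → Mar 1, 2096: 29 days (February has 29).
Mar 1, 2096 → Apr 1, 2096: 31 days (March has 31).
Apr 1, 2096 → May 1, 2096: 30 days.
Total: 366 days.

366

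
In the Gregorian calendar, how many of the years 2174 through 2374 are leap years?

48

Multiples of 4 in [2174,2374]: 50.
Of those, multiples of 100: 2 (not leap unless ÷400).
Multiples of 400: 0.
Leap years = 50 − 2 + 0 = 48.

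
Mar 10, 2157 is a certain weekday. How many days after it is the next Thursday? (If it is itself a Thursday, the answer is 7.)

Mar 10, 2157 is a Thursday.
From Thursday to the next Thursday is 7 days.

7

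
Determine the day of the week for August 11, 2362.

Saturday

Doomsday rule: the anchor day for the 2300s is Wednesday. For year 62: 62÷12 = 5 r 2, and 2÷4 = 0, so 5+2+0 = 7.
Wednesday + 7 ≡ Wednesday — that's 2362's doomsday.
In August the doomsday date is Aug 8.
Aug 11 is 3 days after Aug 8; 3 mod 7 = 3, so Wednesday + 3 = Saturday.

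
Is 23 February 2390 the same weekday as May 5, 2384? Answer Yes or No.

No

From May 5, 2384 to Feb 23, 2390 is 2120 days.
2120 mod 7 = 6, so they are different weekdays.
(May 5, 2384 is a Saturday; Feb 23, 2390 is a Friday.)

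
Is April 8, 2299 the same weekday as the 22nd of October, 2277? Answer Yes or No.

No

From Oct 22, 2277 to Apr 8, 2299 is 7838 days.
7838 mod 7 = 5, so they are different weekdays.
(Oct 22, 2277 is a Monday; Apr 8, 2299 is a Saturday.)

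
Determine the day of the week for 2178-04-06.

Monday

Doomsday rule: the anchor day for the 2100s is Sunday. For year 78: 78÷12 = 6 r 6, and 6÷4 = 1, so 6+6+1 = 13.
Sunday + 13 ≡ Saturday — that's 2178's doomsday.
In April the doomsday date is Apr 4.
Apr 6 is 2 days after Apr 4; 2 mod 7 = 2, so Saturday + 2 = Monday.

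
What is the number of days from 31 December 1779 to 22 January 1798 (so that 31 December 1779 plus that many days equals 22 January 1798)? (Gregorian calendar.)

6597

Dec 31, 1779 → Dec 31, 1780: 366 days (Feb 29, 1780 is in that span).
Dec 31, 1780 → Dec 31, 1781: 365 days.
Dec 31, 1781 → Dec 31, 1782: 365 days.
Dec 31, 1782 → Dec 31, 1783: 365 days.
Dec 31, 1783 → Dec 31, 1784: 366 days (Feb 29, 1784 is in that span).
Dec 31, 1784 → Dec 31, 1785: 365 days.
Dec 31, 1785 → Dec 31, 1786: 365 days.
Dec 31, 1786 → Dec 31, 1787: 365 days.
Dec 31, 1787 → Dec 31, 1788: 366 days (Feb 29, 1788 is in that span).
Dec 31, 1788 → Dec 31, 1789: 365 days.
Dec 31, 1789 → Dec 31, 1790: 365 days.
Dec 31, 1790 → Dec 31, 1791: 365 days.
Dec 31, 1791 → Dec 31, 1792: 366 days (Feb 29, 1792 is in that span).
Dec 31, 1792 → Dec 31, 1793: 365 days.
Dec 31, 1793 → Dec 31, 1794: 365 days.
Dec 31, 1794 → Dec 31, 1795: 365 days.
Dec 31, 1795 → Dec 31, 1796: 366 days (Feb 29, 1796 is in that span).
Dec 31, 1796 → Jan 31, 1797: 31 days (December has 31).
Jan 31, 1797 → Feb 28, 1797: 28 days (January has 31).
Feb 28, 1797 → Mar 28, 1797: 28 days (February has 28).
Mar 28, 1797 → Apr 28, 1797: 31 days (March has 31).
Apr 28, 1797 → May 28, 1797: 30 days (April has 30).
May 28, 1797 → Jun 28, 1797: 31 days (May has 31).
Jun 28, 1797 → Jul 28, 1797: 30 days (June has 30).
Jul 28, 1797 → Aug 28, 1797: 31 days (July has 31).
Aug 28, 1797 → Sep 28, 1797: 31 days (August has 31).
Sep 28, 1797 → Oct 28, 1797: 30 days (September has 30).
Oct 28, 1797 → Nov 28, 1797: 31 days (October has 31).
Nov 28, 1797 → Dec 28, 1797: 30 days (November has 30).
Dec 28, 1797 → Jan 22, 1798: 25 days.
Total: 6597 days.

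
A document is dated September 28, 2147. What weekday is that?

Doomsday rule: the anchor day for the 2100s is Sunday. For year 47: 47÷12 = 3 r 11, and 11÷4 = 2, so 3+11+2 = 16.
Sunday + 16 ≡ Tuesday — that's 2147's doomsday.
In September the doomsday date is Sep 5.
Sep 28 is 23 days after Sep 5; 23 mod 7 = 2, so Tuesday + 2 = Thursday.

Thursday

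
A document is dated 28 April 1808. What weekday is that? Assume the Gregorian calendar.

Doomsday rule: the anchor day for the 1800s is Friday. For year 08: 8÷12 = 0 r 8, and 8÷4 = 2, so 0+8+2 = 10.
Friday + 10 ≡ Monday — that's 1808's doomsday.
In April the doomsday date is Apr 4.
Apr 28 is 24 days after Apr 4; 24 mod 7 = 3, so Monday + 3 = Thursday.

Thursday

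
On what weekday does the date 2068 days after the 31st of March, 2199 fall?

Wednesday

First find the weekday of Mar 31, 2199. Doomsday rule: the anchor day for the 2100s is Sunday. For year 99: 99÷12 = 8 r 3, and 3÷4 = 0, so 8+3+0 = 11.
Sunday + 11 ≡ Thursday — that's 2199's doomsday.
In March the doomsday date is Mar 14.
Mar 31 is 17 days after Mar 14; 17 mod 7 = 3, so Thursday + 3 = Sunday.
2068 mod 7 = 3, so 2068 days after a Sunday is Sunday + 3 = Wednesday.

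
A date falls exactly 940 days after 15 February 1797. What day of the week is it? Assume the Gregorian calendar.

Friday

First find the weekday of Feb 15, 1797. Doomsday rule: the anchor day for the 1700s is Sunday. For year 97: 97÷12 = 8 r 1, and 1÷4 = 0, so 8+1+0 = 9.
Sunday + 9 ≡ Tuesday — that's 1797's doomsday.
In February the doomsday date is Feb 28 (1797 is not a leap year).
Feb 15 is 13 days before Feb 28; 13 mod 7 = 6, so Tuesday − 6 = Wednesday.
940 mod 7 = 2, so 940 days after a Wednesday is Wednesday + 2 = Friday.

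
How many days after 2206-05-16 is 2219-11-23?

4939

May 16, 2206 → May 16, 2207: 365 days.
May 16, 2207 → May 16, 2208: 366 days (Feb 29, 2208 is in that span).
May 16, 2208 → May 16, 2209: 365 days.
May 16, 2209 → May 16, 2210: 365 days.
May 16, 2210 → May 16, 2211: 365 days.
May 16, 2211 → May 16, 2212: 366 days (Feb 29, 2212 is in that span).
May 16, 2212 → May 16, 2213: 365 days.
May 16, 2213 → May 16, 2214: 365 days.
May 16, 2214 → May 16, 2215: 365 days.
May 16, 2215 → May 16, 2216: 366 days (Feb 29, 2216 is in that span).
May 16, 2216 → May 16, 2217: 365 days.
May 16, 2217 → May 16, 2218: 365 days.
May 16, 2218 → May 16, 2219: 365 days.
May 16, 2219 → Jun 16, 2219: 31 days (May has 31).
Jun 16, 2219 → Jul 16, 2219: 30 days (June has 30).
Jul 16, 2219 → Aug 16, 2219: 31 days (July has 31).
Aug 16, 2219 → Sep 16, 2219: 31 days (August has 31).
Sep 16, 2219 → Oct 16, 2219: 30 days (September has 30).
Oct 16, 2219 → Nov 16, 2219: 31 days (October has 31).
Nov 16, 2219 → Nov 23, 2219: 7 days.
Total: 4939 days.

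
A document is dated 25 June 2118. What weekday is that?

Saturday

January 1, 2118 is a Saturday.
Jan 1, 2118 → Feb 1, 2118: 31 days (January has 31).
Feb 1, 2118 → Mar 1, 2118: 28 days (February has 28).
Mar 1, 2118 → Apr 1, 2118: 31 days (March has 31).
Apr 1, 2118 → May 1, 2118: 30 days (April has 30).
May 1, 2118 → Jun 1, 2118: 31 days (May has 31).
Jun 1, 2118 → Jun 25, 2118: 24 days.
Total: 175 days.
175 mod 7 = 0, so Saturday + 0 = Saturday.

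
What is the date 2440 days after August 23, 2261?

April 28, 2268

+365 (one year) → Aug 23, 2262 (2075 left).
+365 (one year) → Aug 23, 2263 (1710 left).
+366 (one year; includes Feb 29, 2264) → Aug 23, 2264 (1344 left).
+365 (one year) → Aug 23, 2265 (979 left).
+365 (one year) → Aug 23, 2266 (614 left).
+365 (one year) → Aug 23, 2267 (249 left).
Aug has 31 days: +9 → Sep 1, 2267 (240 left).
Sep has 30 days: +30 → Oct 1, 2267 (210 left).
Oct has 31 days: +31 → Nov 1, 2267 (179 left).
Nov has 30 days: +30 → Dec 1, 2267 (149 left).
Dec has 31 days: +31 → Jan 1, 2268 (118 left).
Jan has 31 days: +31 → Feb 1, 2268 (87 left).
Feb has 29 days: +29 → Mar 1, 2268 (58 left).
Mar has 31 days: +31 → Apr 1, 2268 (27 left).
+27 → Apr 28, 2268.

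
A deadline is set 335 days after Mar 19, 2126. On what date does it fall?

February 17, 2127

Mar has 31 days: +13 → Apr 1, 2126 (322 left).
Apr has 30 days: +30 → May 1, 2126 (292 left).
May has 31 days: +31 → Jun 1, 2126 (261 left).
Jun has 30 days: +30 → Jul 1, 2126 (231 left).
Jul has 31 days: +31 → Aug 1, 2126 (200 left).
Aug has 31 days: +31 → Sep 1, 2126 (169 left).
Sep has 30 days: +30 → Oct 1, 2126 (139 left).
Oct has 31 days: +31 → Nov 1, 2126 (108 left).
Nov has 30 days: +30 → Dec 1, 2126 (78 left).
Dec has 31 days: +31 → Jan 1, 2127 (47 left).
Jan has 31 days: +31 → Feb 1, 2127 (16 left).
+16 → Feb 17, 2127.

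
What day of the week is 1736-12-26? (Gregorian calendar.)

Wednesday

Doomsday rule: the anchor day for the 1700s is Sunday. For year 36: 36÷12 = 3 r 0, and 0÷4 = 0, so 3+0+0 = 3.
Sunday + 3 ≡ Wednesday — that's 1736's doomsday.
In December the doomsday date is Dec 12.
Dec 26 is 14 days after Dec 12; 14 mod 7 = 0, so Wednesday + 0 = Wednesday.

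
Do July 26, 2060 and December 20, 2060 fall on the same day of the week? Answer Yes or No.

Yes

From Jul 26, 2060 to Dec 20, 2060 is 147 days.
147 mod 7 = 0, so they are the same weekday.
(Jul 26, 2060 is a Monday; Dec 20, 2060 is a Monday.)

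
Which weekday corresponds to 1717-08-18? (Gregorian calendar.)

Doomsday rule: the anchor day for the 1700s is Sunday. For year 17: 17÷12 = 1 r 5, and 5÷4 = 1, so 1+5+1 = 7.
Sunday + 7 ≡ Sunday — that's 1717's doomsday.
In August the doomsday date is Aug 8.
Aug 18 is 10 days after Aug 8; 10 mod 7 = 3, so Sunday + 3 = Wednesday.

Wednesday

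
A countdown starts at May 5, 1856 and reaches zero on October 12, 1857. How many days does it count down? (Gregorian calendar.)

May 5, 1856 → May 5, 1857: 365 days.
May 5, 1857 → Jun 5, 1857: 31 days (May has 31).
Jun 5, 1857 → Jul 5, 1857: 30 days (June has 30).
Jul 5, 1857 → Aug 5, 1857: 31 days (July has 31).
Aug 5, 1857 → Sep 5, 1857: 31 days (August has 31).
Sep 5, 1857 → Oct 5, 1857: 30 days (September has 30).
Oct 5, 1857 → Oct 12, 1857: 7 days.
Total: 525 days.

525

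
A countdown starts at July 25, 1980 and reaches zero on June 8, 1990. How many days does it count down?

3605

Jul 25, 1980 → Jul 25, 1981: 365 days.
Jul 25, 1981 → Jul 25, 1982: 365 days.
Jul 25, 1982 → Jul 25, 1983: 365 days.
Jul 25, 1983 → Jul 25, 1984: 366 days (Feb 29, 1984 is in that span).
Jul 25, 1984 → Jul 25, 1985: 365 days.
Jul 25, 1985 → Jul 25, 1986: 365 days.
Jul 25, 1986 → Jul 25, 1987: 365 days.
Jul 25, 1987 → Jul 25, 1988: 366 days (Feb 29, 1988 is in that span).
Jul 25, 1988 → Jul 25, 1989: 365 days.
Jul 25, 1989 → Aug 25, 1989: 31 days (July has 31).
Aug 25, 1989 → Sep 25, 1989: 31 days (August has 31).
Sep 25, 1989 → Oct 25, 1989: 30 days (September has 30).
Oct 25, 1989 → Nov 25, 1989: 31 days (October has 31).
Nov 25, 1989 → Dec 25, 1989: 30 days (November has 30).
Dec 25, 1989 → Jan 25, 1990: 31 days (December has 31).
Jan 25, 1990 → Feb 25, 1990: 31 days (January has 31).
Feb 25, 1990 → Mar 25, 1990: 28 days (February has 28).
Mar 25, 1990 → Apr 25, 1990: 31 days (March has 31).
Apr 25, 1990 → May 25, 1990: 30 days (April has 30).
May 25, 1990 → Jun 8, 1990: 14 days.
Total: 3605 days.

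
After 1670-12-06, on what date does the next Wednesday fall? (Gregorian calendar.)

December 10, 1670

Dec 6, 1670 is a Saturday.
From Saturday to the next Wednesday is 4 days.
Dec 6, 1670 + 4 = Dec 10, 1670.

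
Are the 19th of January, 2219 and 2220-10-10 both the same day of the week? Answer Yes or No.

From Jan 19, 2219 to Oct 10, 2220 is 630 days.
630 mod 7 = 0, so they are the same weekday.
(Jan 19, 2219 is a Tuesday; Oct 10, 2220 is a Tuesday.)

Yes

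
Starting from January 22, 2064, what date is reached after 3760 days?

May 9, 2074

+366 (one year; includes Feb 29, 2064) → Jan 22, 2065 (3394 left).
+365 (one year) → Jan 22, 2066 (3029 left).
+365 (one year) → Jan 22, 2067 (2664 left).
+365 (one year) → Jan 22, 2068 (2299 left).
+366 (one year; includes Feb 29, 2068) → Jan 22, 2069 (1933 left).
+365 (one year) → Jan 22, 2070 (1568 left).
+365 (one year) → Jan 22, 2071 (1203 left).
+365 (one year) → Jan 22, 2072 (838 left).
+366 (one year; includes Feb 29, 2072) → Jan 22, 2073 (472 left).
+365 (one year) → Jan 22, 2074 (107 left).
Jan has 31 days: +10 → Feb 1, 2074 (97 left).
Feb has 28 days: +28 → Mar 1, 2074 (69 left).
Mar has 31 days: +31 → Apr 1, 2074 (38 left).
Apr has 30 days: +30 → May 1, 2074 (8 left).
+8 → May 9, 2074.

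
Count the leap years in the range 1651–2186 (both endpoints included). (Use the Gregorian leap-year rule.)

Multiples of 4 in [1651,2186]: 134.
Of those, multiples of 100: 5 (not leap unless ÷400).
Multiples of 400: 1.
Leap years = 134 − 5 + 1 = 130.

130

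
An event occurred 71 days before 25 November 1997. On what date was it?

September 15, 1997

−25 → Oct 31, 1997 (end of Oct, 31 days; 46 left).
−31 → Sep 30, 1997 (end of Sep, 30 days; 15 left).
−15 → Sep 15, 1997.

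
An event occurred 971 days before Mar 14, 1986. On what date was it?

July 17, 1983

−365 (one year) → Mar 14, 1985 (606 left).
−365 (one year) → Mar 14, 1984 (241 left).
−14 → Feb 29, 1984 (end of Feb, 29 days; 227 left).
−29 → Jan 31, 1984 (end of Jan, 31 days; 198 left).
−31 → Dec 31, 1983 (end of Dec, 31 days; 167 left).
−31 → Nov 30, 1983 (end of Nov, 30 days; 136 left).
−30 → Oct 31, 1983 (end of Oct, 31 days; 106 left).
−31 → Sep 30, 1983 (end of Sep, 30 days; 75 left).
−30 → Aug 31, 1983 (end of Aug, 31 days; 45 left).
−31 → Jul 31, 1983 (end of Jul, 31 days; 14 left).
−14 → Jul 17, 1983.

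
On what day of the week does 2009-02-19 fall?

Thursday

January 1, 2009 is a Thursday.
Jan 1, 2009 → Feb 1, 2009: 31 days (January has 31).
Feb 1, 2009 → Feb 19, 2009: 18 days.
Total: 49 days.
49 mod 7 = 0, so Thursday + 0 = Thursday.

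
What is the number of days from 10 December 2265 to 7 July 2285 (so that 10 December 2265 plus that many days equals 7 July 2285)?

7149

Dec 10, 2265 → Dec 10, 2266: 365 days.
Dec 10, 2266 → Dec 10, 2267: 365 days.
Dec 10, 2267 → Dec 10, 2268: 366 days (Feb 29, 2268 is in that span).
Dec 10, 2268 → Dec 10, 2269: 365 days.
Dec 10, 2269 → Dec 10, 2270: 365 days.
Dec 10, 2270 → Dec 10, 2271: 365 days.
Dec 10, 2271 → Dec 10, 2272: 366 days (Feb 29, 2272 is in that span).
Dec 10, 2272 → Dec 10, 2273: 365 days.
Dec 10, 2273 → Dec 10, 2274: 365 days.
Dec 10, 2274 → Dec 10, 2275: 365 days.
Dec 10, 2275 → Dec 10, 2276: 366 days (Feb 29, 2276 is in that span).
Dec 10, 2276 → Dec 10, 2277: 365 days.
Dec 10, 2277 → Dec 10, 2278: 365 days.
Dec 10, 2278 → Dec 10, 2279: 365 days.
Dec 10, 2279 → Dec 10, 2280: 366 days (Feb 29, 2280 is in that span).
Dec 10, 2280 → Dec 10, 2281: 365 days.
Dec 10, 2281 → Dec 10, 2282: 365 days.
Dec 10, 2282 → Dec 10, 2283: 365 days.
Dec 10, 2283 → Dec 10, 2284: 366 days (Feb 29, 2284 is in that span).
Dec 10, 2284 → Jan 10, 2285: 31 days (December has 31).
Jan 10, 2285 → Feb 10, 2285: 31 days (January has 31).
Feb 10, 2285 → Mar 10, 2285: 28 days (February has 28).
Mar 10, 2285 → Apr 10, 2285: 31 days (March has 31).
Apr 10, 2285 → May 10, 2285: 30 days (April has 30).
May 10, 2285 → Jun 10, 2285: 31 days (May has 31).
Jun 10, 2285 → Jul 7, 2285: 27 days.
Total: 7149 days.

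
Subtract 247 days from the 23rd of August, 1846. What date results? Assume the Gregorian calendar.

December 19, 1845

−23 → Jul 31, 1846 (end of Jul, 31 days; 224 left).
−31 → Jun 30, 1846 (end of Jun, 30 days; 193 left).
−30 → May 31, 1846 (end of May, 31 days; 163 left).
−31 → Apr 30, 1846 (end of Apr, 30 days; 132 left).
−30 → Mar 31, 1846 (end of Mar, 31 days; 102 left).
−31 → Feb 28, 1846 (end of Feb, 28 days; 71 left).
−28 → Jan 31, 1846 (end of Jan, 31 days; 43 left).
−31 → Dec 31, 1845 (end of Dec, 31 days; 12 left).
−12 → Dec 19, 1845.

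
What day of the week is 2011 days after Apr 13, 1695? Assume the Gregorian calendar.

Friday

Apr 13, 1695 is a Wednesday.
2011 mod 7 = 2, so 2011 days after a Wednesday is Wednesday + 2 = Friday.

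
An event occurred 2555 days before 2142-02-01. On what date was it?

February 3, 2135

−365 (one year) → Feb 1, 2141 (2190 left).
−366 (one year; includes Feb 29, 2140) → Feb 1, 2140 (1824 left).
−365 (one year) → Feb 1, 2139 (1459 left).
−365 (one year) → Feb 1, 2138 (1094 left).
−365 (one year) → Feb 1, 2137 (729 left).
−366 (one year; includes Feb 29, 2136) → Feb 1, 2136 (363 left).
−1 → Jan 31, 2136 (end of Jan, 31 days; 362 left).
−31 → Dec 31, 2135 (end of Dec, 31 days; 331 left).
−31 → Nov 30, 2135 (end of Nov, 30 days; 300 left).
−30 → Oct 31, 2135 (end of Oct, 31 days; 270 left).
−31 → Sep 30, 2135 (end of Sep, 30 days; 239 left).
−30 → Aug 31, 2135 (end of Aug, 31 days; 209 left).
−31 → Jul 31, 2135 (end of Jul, 31 days; 178 left).
−31 → Jun 30, 2135 (end of Jun, 30 days; 147 left).
−30 → May 31, 2135 (end of May, 31 days; 117 left).
−31 → Apr 30, 2135 (end of Apr, 30 days; 86 left).
−30 → Mar 31, 2135 (end of Mar, 31 days; 56 left).
−31 → Feb 28, 2135 (end of Feb, 28 days; 25 left).
−25 → Feb 3, 2135.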